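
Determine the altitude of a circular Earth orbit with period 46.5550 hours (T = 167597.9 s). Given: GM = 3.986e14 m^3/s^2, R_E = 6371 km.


T = 167597.9 s
r = (mu*T^2/(4*pi^2))^(1/3) = (3.986e14 * 167597.9^2 / (4*pi^2))^(1/3)
r = 6.5700938e+07 m = 65700.9376 km
alt = r - R_E = 65700.9376 - 6371 = 59329.9376 km

59329.9376 km


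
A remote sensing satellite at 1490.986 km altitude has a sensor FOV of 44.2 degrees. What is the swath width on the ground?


FOV = 44.2 deg = 0.7714355 rad
swath = 2 * alt * tan(FOV/2) = 2 * 1490.986 * tan(0.3857178)
swath = 2 * 1490.986 * 0.4060579
swath = 1210.8533 km

1210.8533 km


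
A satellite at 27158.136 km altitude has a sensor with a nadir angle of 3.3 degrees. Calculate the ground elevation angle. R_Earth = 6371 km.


r = R_E + alt = 33529.1360 km
Law of sines in the satellite / Earth-center / ground-point triangle:
  sin(nadir)/R_E = sin(90 + el)/r  =>  cos(el) = (r/R_E)*sin(nadir)
cos(el) = (33529.1360 / 6371.0000) * sin(3.3 deg) = 0.3029465
el = arccos(0.3029465) = 72.3653 deg
(Earth-central angle = 90 - nadir - el = 14.3347 deg)

72.3653 degrees


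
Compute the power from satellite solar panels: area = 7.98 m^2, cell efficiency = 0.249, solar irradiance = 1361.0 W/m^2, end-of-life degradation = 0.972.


P = area * eta * S * degradation
P = 7.98 * 0.249 * 1361.0 * 0.972
P = 2628.6129 W

2628.6129 W


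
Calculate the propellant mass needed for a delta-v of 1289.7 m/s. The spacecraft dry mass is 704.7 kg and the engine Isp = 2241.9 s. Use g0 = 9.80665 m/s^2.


ve = Isp * g0 = 2241.9 * 9.80665 = 21985.528635 m/s
mass ratio = exp(dv/ve) = exp(1289.7/21985.528635) = 1.06041603
m_prop = m_dry * (mr - 1) = 704.7 * (1.06041603 - 1)
m_prop = 42.5752 kg

42.5752 kg


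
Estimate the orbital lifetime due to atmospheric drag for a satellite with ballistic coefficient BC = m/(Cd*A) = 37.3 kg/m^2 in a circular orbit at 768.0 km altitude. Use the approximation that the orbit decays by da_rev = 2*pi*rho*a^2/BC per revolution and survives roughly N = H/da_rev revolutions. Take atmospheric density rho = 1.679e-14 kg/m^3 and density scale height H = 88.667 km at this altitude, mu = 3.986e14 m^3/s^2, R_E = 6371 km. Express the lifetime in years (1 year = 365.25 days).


a = R_E + alt = 7139.0000 km = 7.139e+06 m
da_rev = 2*pi*rho*a^2/BC = 2*pi*1.679e-14*(7.139e+06)^2/37.3 = 0.144143976 m per revolution
N = H/da_rev = 88667.0000 m / 0.144143976 m = 615128.0310 revolutions
P = 2*pi*sqrt(a^3/mu) = 6002.9855 s
lifetime = N*P = 615128.0310 * 6002.9855 = 3.6926046e+09 s = 42738.4797 days
years = 42738.4797 / 365.25 = 117.0116 years

117.0116 years


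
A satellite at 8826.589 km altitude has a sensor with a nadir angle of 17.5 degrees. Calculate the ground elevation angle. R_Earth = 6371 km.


r = R_E + alt = 15197.5890 km
Law of sines in the satellite / Earth-center / ground-point triangle:
  sin(nadir)/R_E = sin(90 + el)/r  =>  cos(el) = (r/R_E)*sin(nadir)
cos(el) = (15197.5890 / 6371.0000) * sin(17.5 deg) = 0.7173133
el = arccos(0.7173133) = 44.1669 deg
(Earth-central angle = 90 - nadir - el = 28.3331 deg)

44.1669 degrees


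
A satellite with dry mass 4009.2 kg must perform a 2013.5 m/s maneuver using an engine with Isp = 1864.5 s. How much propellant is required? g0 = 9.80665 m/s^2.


ve = Isp * g0 = 1864.5 * 9.80665 = 18284.498925 m/s
mass ratio = exp(dv/ve) = exp(2013.5/18284.498925) = 1.11641270
m_prop = m_dry * (mr - 1) = 4009.2 * (1.11641270 - 1)
m_prop = 466.7218 kg

466.7218 kg


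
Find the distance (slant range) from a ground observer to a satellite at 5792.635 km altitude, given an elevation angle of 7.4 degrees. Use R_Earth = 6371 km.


h = 5792.635 km, el = 7.4 deg
d = -R_E*sin(el) + sqrt((R_E*sin(el))^2 + 2*R_E*h + h^2)
d = -6371.0000*sin(0.1291544) + sqrt((6371.0000*0.1287956)^2 + 2*6371.0000*5792.635 + 5792.635^2)
d = 9573.5612 km

9573.5612 km


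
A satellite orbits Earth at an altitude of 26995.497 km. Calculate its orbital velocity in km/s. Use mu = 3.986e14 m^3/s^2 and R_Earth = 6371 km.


r = R_E + alt = 6371.0 + 26995.497 = 33366.4970 km = 3.3366497e+07 m
v = sqrt(mu/r) = sqrt(3.986e14 / 3.3366497e+07) = 3456.3152 m/s = 3.4563 km/s

3.4563 km/s


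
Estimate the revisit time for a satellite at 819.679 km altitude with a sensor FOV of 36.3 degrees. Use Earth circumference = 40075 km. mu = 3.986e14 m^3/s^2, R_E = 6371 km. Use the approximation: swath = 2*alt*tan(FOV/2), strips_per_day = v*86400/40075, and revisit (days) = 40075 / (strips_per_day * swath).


swath = 2*819.679*tan(0.3167773) = 537.4087 km
v = sqrt(mu/r) = 7445.3256 m/s = 7.4453 km/s
strips/day = v*86400/40075 = 7.4453*86400/40075 = 16.0518
coverage/day = strips * swath = 16.0518 * 537.4087 = 8626.3800 km
revisit = 40075 / 8626.3800 = 4.6456 days

4.6456 days


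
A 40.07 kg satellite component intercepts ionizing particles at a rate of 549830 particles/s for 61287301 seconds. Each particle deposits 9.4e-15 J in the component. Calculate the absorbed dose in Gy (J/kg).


Total energy deposited = rate * time * E_per
  = 549830 * 61287301 * 9.4e-15 = 0.3167574 J
Dose = E_total / mass = 0.3167574 / 40.07
Dose = 0.007905101 Gy

0.0079 Gy


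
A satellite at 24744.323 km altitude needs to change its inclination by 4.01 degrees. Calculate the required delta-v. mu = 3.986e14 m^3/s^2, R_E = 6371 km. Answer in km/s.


r = 31115.3230 km = 3.1115323e+07 m
V = sqrt(mu/r) = 3579.1631 m/s
di = 4.01 deg = 0.0699877 rad
dV = 2*V*sin(di/2) = 2*3579.1631*sin(0.03499385)
dV = 250.4463 m/s = 0.2504463 km/s

0.2504 km/s


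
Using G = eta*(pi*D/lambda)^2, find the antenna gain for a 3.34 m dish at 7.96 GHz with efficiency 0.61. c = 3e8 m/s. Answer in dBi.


lambda = c/f = 3e8 / 7.96e+09 = 0.03768844 m
G = eta*(pi*D/lambda)^2 = 0.61*(pi*3.34/0.03768844)^2
G = 47283.1215 (linear)
G = 10*log10(47283.1215) = 46.7471 dBi

46.7471 dBi


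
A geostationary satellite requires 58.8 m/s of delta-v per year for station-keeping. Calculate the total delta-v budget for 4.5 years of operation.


dV = rate * years = 58.8 * 4.5
dV = 264.6000 m/s

264.6000 m/s


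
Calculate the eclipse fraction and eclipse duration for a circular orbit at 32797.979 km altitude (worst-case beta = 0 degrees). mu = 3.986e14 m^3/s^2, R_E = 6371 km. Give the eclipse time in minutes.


r = 39168.9790 km
T = 1285.7998 min
Eclipse fraction = arcsin(R_E/r)/pi = arcsin(6371.0000/39168.9790)/pi
= arcsin(0.1626542)/pi = 0.0520055
Eclipse duration = 0.0520055 * 1285.7998 = 66.8687 min

66.8687 minutes


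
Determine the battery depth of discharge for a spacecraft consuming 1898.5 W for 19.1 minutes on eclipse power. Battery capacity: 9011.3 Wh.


E_used = P * t / 60 = 1898.5 * 19.1 / 60 = 604.3558 Wh
DOD = E_used / E_total * 100 = 604.3558 / 9011.3 * 100
DOD = 6.7066 %

6.7066 %


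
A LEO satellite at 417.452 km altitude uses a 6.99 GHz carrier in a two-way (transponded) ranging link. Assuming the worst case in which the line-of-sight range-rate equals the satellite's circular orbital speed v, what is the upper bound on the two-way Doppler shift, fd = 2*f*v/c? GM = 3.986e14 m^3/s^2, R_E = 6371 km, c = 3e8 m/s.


r = 6.788452e+06 m
v = sqrt(mu/r) = 7662.7256 m/s (worst-case radial velocity)
f = 6.99 GHz = 6.99e+09 Hz
fd = 2*f*v/c = 2*6.99e+09*7662.7256/3.0e+08
fd = 357083.0109 Hz

357083.0109 Hz


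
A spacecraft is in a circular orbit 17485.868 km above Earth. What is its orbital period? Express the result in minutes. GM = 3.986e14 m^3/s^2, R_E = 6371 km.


r = 23856.8680 km = 2.3856868e+07 m
T = 2*pi*sqrt(r^3/mu) = 2*pi*sqrt(1.357814e+22 / 3.986e14)
T = 36671.7270 s = 611.1954 min

611.1954 minutes


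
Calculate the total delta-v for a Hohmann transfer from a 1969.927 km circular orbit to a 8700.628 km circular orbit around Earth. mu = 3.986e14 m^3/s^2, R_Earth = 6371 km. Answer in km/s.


r1 = 8340.9270 km = 8.340927e+06 m
r2 = 15071.6280 km = 1.5071628e+07 m
dv1 = sqrt(mu/r1)*(sqrt(2*r2/(r1+r2)) - 1) = 930.9828 m/s
dv2 = sqrt(mu/r2)*(1 - sqrt(2*r1/(r1+r2))) = 801.7036 m/s
total dv = |dv1| + |dv2| = 930.9828 + 801.7036 = 1732.6863 m/s = 1.7327 km/s

1.7327 km/s


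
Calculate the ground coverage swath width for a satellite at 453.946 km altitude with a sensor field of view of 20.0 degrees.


FOV = 20.0 deg = 0.3490659 rad
swath = 2 * alt * tan(FOV/2) = 2 * 453.946 * tan(0.1745329)
swath = 2 * 453.946 * 0.176327
swath = 160.0859 km

160.0859 km


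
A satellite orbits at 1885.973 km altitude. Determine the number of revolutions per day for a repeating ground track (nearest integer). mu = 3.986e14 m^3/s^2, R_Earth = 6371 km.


r = 8.256973e+06 m
T = 2*pi*sqrt(r^3/mu) = 7466.9375 s = 124.4490 min
revs/day = 1440 / 124.4490 = 11.5710
Rounded: 12 revolutions per day

12 revolutions per day


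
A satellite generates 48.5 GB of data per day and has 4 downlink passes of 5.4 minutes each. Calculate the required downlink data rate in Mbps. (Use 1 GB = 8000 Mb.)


total contact time = 4 * 5.4 * 60 = 1296.0000 s
data = 48.5 GB = 388000.0000 Mb
rate = 388000.0000 / 1296.0000 = 299.3827 Mbps

299.3827 Mbps


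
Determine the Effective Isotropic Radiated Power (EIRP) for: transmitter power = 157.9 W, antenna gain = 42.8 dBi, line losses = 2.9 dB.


Pt = 157.9 W = 21.9838 dBW
EIRP = Pt_dBW + Gt - losses = 21.9838 + 42.8 - 2.9 = 61.8838 dBW

61.8838 dBW


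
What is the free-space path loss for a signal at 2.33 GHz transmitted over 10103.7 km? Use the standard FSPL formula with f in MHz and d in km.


f = 2.33 GHz = 2330.0000 MHz
d = 10103.7 km
FSPL = 32.44 + 20*log10(2330.0000) + 20*log10(10103.7)
FSPL = 32.44 + 67.3471 + 80.0896
FSPL = 179.8767 dB

179.8767 dB


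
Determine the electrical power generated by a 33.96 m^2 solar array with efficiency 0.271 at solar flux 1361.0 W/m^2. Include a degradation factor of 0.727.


P = area * eta * S * degradation
P = 33.96 * 0.271 * 1361.0 * 0.727
P = 9106.0391 W

9106.0391 W


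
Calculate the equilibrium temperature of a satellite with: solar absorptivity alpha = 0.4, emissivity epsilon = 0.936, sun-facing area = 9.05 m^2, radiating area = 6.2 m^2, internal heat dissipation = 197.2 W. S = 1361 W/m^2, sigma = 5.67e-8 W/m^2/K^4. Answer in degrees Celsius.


Numerator = alpha*S*A_sun + Q_int = 0.4*1361*9.05 + 197.2 = 5124.0200 W
Denominator = eps*sigma*A_rad = 0.936*5.67e-8*6.2 = 3.2904144e-07 W/K^4
T^4 = 1.5572567e+10 K^4
T = 353.2564 K = 80.1064 C

80.1064 degrees Celsius


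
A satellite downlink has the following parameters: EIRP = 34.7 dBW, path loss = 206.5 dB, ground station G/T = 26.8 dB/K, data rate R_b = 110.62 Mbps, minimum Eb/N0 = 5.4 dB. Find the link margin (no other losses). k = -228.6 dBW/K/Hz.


C/N0 = EIRP - FSPL + G/T - k = 34.7 - 206.5 + 26.8 - (-228.6)
C/N0 = 83.6000 dB-Hz
R_b = 110.62 Mbps = 1.1062e+08 bps -> 10*log10(R_b) = 80.4383 dB-Hz
Eb/N0 = C/N0 - 10*log10(R_b) = 83.6000 - 80.4383 = 3.1617 dB
Margin = Eb/N0 - Eb/N0_req = 3.1617 - 5.4 = -2.2383 dB (negative margin: link does not close)

-2.2383 dB


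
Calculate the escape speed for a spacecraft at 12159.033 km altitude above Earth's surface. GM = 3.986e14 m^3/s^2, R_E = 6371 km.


r = 6371.0 + 12159.033 = 18530.0330 km = 1.8530033e+07 m
v_esc = sqrt(2*mu/r) = sqrt(2*3.986e14 / 1.8530033e+07)
v_esc = 6559.1196 m/s = 6.5591 km/s

6.5591 km/s


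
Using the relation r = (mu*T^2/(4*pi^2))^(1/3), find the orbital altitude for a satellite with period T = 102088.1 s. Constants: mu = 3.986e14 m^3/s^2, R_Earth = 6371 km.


T = 102088.1 s
r = (mu*T^2/(4*pi^2))^(1/3) = (3.986e14 * 102088.1^2 / (4*pi^2))^(1/3)
r = 4.7210935e+07 m = 47210.9348 km
alt = r - R_E = 47210.9348 - 6371 = 40839.9348 km

40839.9348 km


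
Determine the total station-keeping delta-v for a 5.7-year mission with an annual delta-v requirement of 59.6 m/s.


dV = rate * years = 59.6 * 5.7
dV = 339.7200 m/s

339.7200 m/s


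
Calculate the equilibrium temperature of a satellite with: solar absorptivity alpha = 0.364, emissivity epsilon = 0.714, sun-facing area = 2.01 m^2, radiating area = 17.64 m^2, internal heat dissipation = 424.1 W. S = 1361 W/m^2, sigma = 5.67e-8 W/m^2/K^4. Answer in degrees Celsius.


Numerator = alpha*S*A_sun + Q_int = 0.364*1361*2.01 + 424.1 = 1419.8620 W
Denominator = eps*sigma*A_rad = 0.714*5.67e-8*17.64 = 7.1413423e-07 W/K^4
T^4 = 1.9882285e+09 K^4
T = 211.1624 K = -61.9876 C

-61.9876 degrees Celsius


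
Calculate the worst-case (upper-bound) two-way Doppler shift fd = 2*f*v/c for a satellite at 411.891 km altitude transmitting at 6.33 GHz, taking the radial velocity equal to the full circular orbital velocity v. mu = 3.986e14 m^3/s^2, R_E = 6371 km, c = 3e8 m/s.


r = 6.782891e+06 m
v = sqrt(mu/r) = 7665.8661 m/s (worst-case radial velocity)
f = 6.33 GHz = 6.33e+09 Hz
fd = 2*f*v/c = 2*6.33e+09*7665.8661/3.0e+08
fd = 323499.5487 Hz

323499.5487 Hz


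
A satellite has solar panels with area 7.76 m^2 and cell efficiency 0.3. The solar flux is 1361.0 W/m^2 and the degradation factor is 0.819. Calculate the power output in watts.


P = area * eta * S * degradation
P = 7.76 * 0.3 * 1361.0 * 0.819
P = 2594.9262 W

2594.9262 W


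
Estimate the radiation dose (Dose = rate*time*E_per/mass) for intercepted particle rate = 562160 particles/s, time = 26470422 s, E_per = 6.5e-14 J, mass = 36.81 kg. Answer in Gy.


Total energy deposited = rate * time * E_per
  = 562160 * 26470422 * 6.5e-14 = 0.9672398 J
Dose = E_total / mass = 0.9672398 / 36.81
Dose = 0.02627655 Gy

0.0263 Gy


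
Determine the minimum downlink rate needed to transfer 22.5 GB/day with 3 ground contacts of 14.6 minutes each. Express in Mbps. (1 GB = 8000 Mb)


total contact time = 3 * 14.6 * 60 = 2628.0000 s
data = 22.5 GB = 180000.0000 Mb
rate = 180000.0000 / 2628.0000 = 68.4932 Mbps

68.4932 Mbps


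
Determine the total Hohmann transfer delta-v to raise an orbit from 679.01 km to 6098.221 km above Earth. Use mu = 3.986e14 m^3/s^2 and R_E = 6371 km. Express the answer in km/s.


r1 = 7050.0100 km = 7.05001e+06 m
r2 = 12469.2210 km = 1.2469221e+07 m
dv1 = sqrt(mu/r1)*(sqrt(2*r2/(r1+r2)) - 1) = 979.9441 m/s
dv2 = sqrt(mu/r2)*(1 - sqrt(2*r1/(r1+r2))) = 848.5339 m/s
total dv = |dv1| + |dv2| = 979.9441 + 848.5339 = 1828.4779 m/s = 1.8285 km/s

1.8285 km/s


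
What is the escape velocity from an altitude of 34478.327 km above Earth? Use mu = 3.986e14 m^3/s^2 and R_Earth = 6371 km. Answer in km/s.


r = 6371.0 + 34478.327 = 40849.3270 km = 4.0849327e+07 m
v_esc = sqrt(2*mu/r) = sqrt(2*3.986e14 / 4.0849327e+07)
v_esc = 4417.6489 m/s = 4.4176 km/s

4.4176 km/s


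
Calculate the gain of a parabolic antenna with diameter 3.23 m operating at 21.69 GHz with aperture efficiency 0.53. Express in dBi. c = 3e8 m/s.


lambda = c/f = 3e8 / 2.169e+10 = 0.01383126 m
G = eta*(pi*D/lambda)^2 = 0.53*(pi*3.23/0.01383126)^2
G = 285270.7568 (linear)
G = 10*log10(285270.7568) = 54.5526 dBi

54.5526 dBi


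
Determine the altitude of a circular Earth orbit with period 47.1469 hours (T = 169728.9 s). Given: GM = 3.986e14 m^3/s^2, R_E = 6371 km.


T = 169728.9 s
r = (mu*T^2/(4*pi^2))^(1/3) = (3.986e14 * 169728.9^2 / (4*pi^2))^(1/3)
r = 6.6256687e+07 m = 66256.6871 km
alt = r - R_E = 66256.6871 - 6371 = 59885.6871 km

59885.6871 km


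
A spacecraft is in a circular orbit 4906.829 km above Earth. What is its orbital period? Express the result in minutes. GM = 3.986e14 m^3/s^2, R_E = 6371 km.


r = 11277.8290 km = 1.1277829e+07 m
T = 2*pi*sqrt(r^3/mu) = 2*pi*sqrt(1.4344206e+21 / 3.986e14)
T = 11919.2651 s = 198.6544 min

198.6544 minutes


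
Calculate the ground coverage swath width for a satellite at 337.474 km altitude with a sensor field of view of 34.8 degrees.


FOV = 34.8 deg = 0.6073746 rad
swath = 2 * alt * tan(FOV/2) = 2 * 337.474 * tan(0.3036873)
swath = 2 * 337.474 * 0.313381
swath = 211.5159 km

211.5159 km


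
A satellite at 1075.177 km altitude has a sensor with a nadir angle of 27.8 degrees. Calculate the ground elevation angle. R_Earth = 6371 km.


r = R_E + alt = 7446.1770 km
Law of sines in the satellite / Earth-center / ground-point triangle:
  sin(nadir)/R_E = sin(90 + el)/r  =>  cos(el) = (r/R_E)*sin(nadir)
cos(el) = (7446.1770 / 6371.0000) * sin(27.8 deg) = 0.5450946
el = arccos(0.5450946) = 56.9689 deg
(Earth-central angle = 90 - nadir - el = 5.2311 deg)

56.9689 degrees


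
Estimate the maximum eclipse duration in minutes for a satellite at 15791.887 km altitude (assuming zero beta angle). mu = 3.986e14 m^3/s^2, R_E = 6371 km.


r = 22162.8870 km
T = 547.2673 min
Eclipse fraction = arcsin(R_E/r)/pi = arcsin(6371.0000/22162.8870)/pi
= arcsin(0.2874625)/pi = 0.09281169
Eclipse duration = 0.09281169 * 547.2673 = 50.7928 min

50.7928 minutes


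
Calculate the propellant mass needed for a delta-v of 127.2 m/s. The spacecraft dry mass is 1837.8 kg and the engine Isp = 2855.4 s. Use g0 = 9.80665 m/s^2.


ve = Isp * g0 = 2855.4 * 9.80665 = 28001.908410 m/s
mass ratio = exp(dv/ve) = exp(127.2/28001.908410) = 1.00455288
m_prop = m_dry * (mr - 1) = 1837.8 * (1.00455288 - 1)
m_prop = 8.3673 kg

8.3673 kg


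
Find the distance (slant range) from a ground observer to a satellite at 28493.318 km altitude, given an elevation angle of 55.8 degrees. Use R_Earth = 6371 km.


h = 28493.318 km, el = 55.8 deg
d = -R_E*sin(el) + sqrt((R_E*sin(el))^2 + 2*R_E*h + h^2)
d = -6371.0000*sin(0.9738937) + sqrt((6371.0000*0.8270806)^2 + 2*6371.0000*28493.318 + 28493.318^2)
d = 29410.5899 km

29410.5899 km


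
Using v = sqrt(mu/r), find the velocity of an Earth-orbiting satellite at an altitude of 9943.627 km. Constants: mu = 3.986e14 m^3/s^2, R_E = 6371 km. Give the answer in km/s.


r = R_E + alt = 6371.0 + 9943.627 = 16314.6270 km = 1.6314627e+07 m
v = sqrt(mu/r) = sqrt(3.986e14 / 1.6314627e+07) = 4942.8801 m/s = 4.9429 km/s

4.9429 km/s


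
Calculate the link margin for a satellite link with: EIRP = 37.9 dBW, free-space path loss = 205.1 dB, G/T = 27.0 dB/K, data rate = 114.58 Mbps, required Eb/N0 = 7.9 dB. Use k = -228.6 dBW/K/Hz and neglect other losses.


C/N0 = EIRP - FSPL + G/T - k = 37.9 - 205.1 + 27.0 - (-228.6)
C/N0 = 88.4000 dB-Hz
R_b = 114.58 Mbps = 1.1458e+08 bps -> 10*log10(R_b) = 80.5911 dB-Hz
Eb/N0 = C/N0 - 10*log10(R_b) = 88.4000 - 80.5911 = 7.8089 dB
Margin = Eb/N0 - Eb/N0_req = 7.8089 - 7.9 = -0.09108818 dB (negative margin: link does not close)

-0.0911 dB


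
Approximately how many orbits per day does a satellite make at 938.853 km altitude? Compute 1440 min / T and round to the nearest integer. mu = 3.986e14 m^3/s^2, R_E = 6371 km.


r = 7.309853e+06 m
T = 2*pi*sqrt(r^3/mu) = 6219.7680 s = 103.6628 min
revs/day = 1440 / 103.6628 = 13.8912
Rounded: 14 revolutions per day

14 revolutions per day


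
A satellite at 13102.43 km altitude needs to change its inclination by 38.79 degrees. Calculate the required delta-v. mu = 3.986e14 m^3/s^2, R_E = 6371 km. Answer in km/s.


r = 19473.4300 km = 1.947343e+07 m
V = sqrt(mu/r) = 4524.2586 m/s
di = 38.79 deg = 0.6770132 rad
dV = 2*V*sin(di/2) = 2*4524.2586*sin(0.3385066)
dV = 3004.8209 m/s = 3.0048 km/s

3.0048 km/s


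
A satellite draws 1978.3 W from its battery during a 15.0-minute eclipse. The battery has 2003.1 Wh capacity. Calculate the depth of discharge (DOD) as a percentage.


E_used = P * t / 60 = 1978.3 * 15.0 / 60 = 494.5750 Wh
DOD = E_used / E_total * 100 = 494.5750 / 2003.1 * 100
DOD = 24.6905 %

24.6905 %


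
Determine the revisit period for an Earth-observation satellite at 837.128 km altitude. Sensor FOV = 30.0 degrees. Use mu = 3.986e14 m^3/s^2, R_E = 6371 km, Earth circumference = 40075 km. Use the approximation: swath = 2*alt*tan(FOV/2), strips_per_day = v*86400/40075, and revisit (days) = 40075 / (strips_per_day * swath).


swath = 2*837.128*tan(0.2617994) = 448.6155 km
v = sqrt(mu/r) = 7436.3086 m/s = 7.4363 km/s
strips/day = v*86400/40075 = 7.4363*86400/40075 = 16.0324
coverage/day = strips * swath = 16.0324 * 448.6155 = 7192.3685 km
revisit = 40075 / 7192.3685 = 5.5719 days

5.5719 days


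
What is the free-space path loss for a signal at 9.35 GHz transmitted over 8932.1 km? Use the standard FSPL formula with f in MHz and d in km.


f = 9.35 GHz = 9350.0000 MHz
d = 8932.1 km
FSPL = 32.44 + 20*log10(9350.0000) + 20*log10(8932.1)
FSPL = 32.44 + 79.4162 + 79.0191
FSPL = 190.8753 dB

190.8753 dB


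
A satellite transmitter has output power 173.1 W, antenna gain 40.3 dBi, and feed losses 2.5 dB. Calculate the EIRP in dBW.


Pt = 173.1 W = 22.3830 dBW
EIRP = Pt_dBW + Gt - losses = 22.3830 + 40.3 - 2.5 = 60.1830 dBW

60.1830 dBW


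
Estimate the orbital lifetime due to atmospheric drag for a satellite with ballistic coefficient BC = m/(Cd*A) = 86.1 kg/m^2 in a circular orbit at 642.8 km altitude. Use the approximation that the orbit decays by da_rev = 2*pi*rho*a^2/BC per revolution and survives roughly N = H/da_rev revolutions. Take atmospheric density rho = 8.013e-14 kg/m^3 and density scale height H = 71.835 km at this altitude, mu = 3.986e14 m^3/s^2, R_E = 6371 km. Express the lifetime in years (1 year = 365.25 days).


a = R_E + alt = 7013.8000 km = 7.0138e+06 m
da_rev = 2*pi*rho*a^2/BC = 2*pi*8.013e-14*(7.0138e+06)^2/86.1 = 0.28765943 m per revolution
N = H/da_rev = 71835.0000 m / 0.28765943 m = 249722.3890 revolutions
P = 2*pi*sqrt(a^3/mu) = 5845.7641 s
lifetime = N*P = 249722.3890 * 5845.7641 = 1.4598182e+09 s = 16896.0438 days
years = 16896.0438 / 365.25 = 46.2588 years

46.2588 years


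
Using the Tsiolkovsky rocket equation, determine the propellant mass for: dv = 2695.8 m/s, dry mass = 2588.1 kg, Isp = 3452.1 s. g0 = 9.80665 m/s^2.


ve = Isp * g0 = 3452.1 * 9.80665 = 33853.536465 m/s
mass ratio = exp(dv/ve) = exp(2695.8/33853.536465) = 1.08288770
m_prop = m_dry * (mr - 1) = 2588.1 * (1.08288770 - 1)
m_prop = 214.5217 kg

214.5217 kg


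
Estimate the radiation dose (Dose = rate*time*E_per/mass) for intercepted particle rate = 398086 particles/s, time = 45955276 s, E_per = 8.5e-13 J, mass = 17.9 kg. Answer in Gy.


Total energy deposited = rate * time * E_per
  = 398086 * 45955276 * 8.5e-13 = 15.5500 J
Dose = E_total / mass = 15.5500 / 17.9
Dose = 0.8687167 Gy

0.8687 Gy


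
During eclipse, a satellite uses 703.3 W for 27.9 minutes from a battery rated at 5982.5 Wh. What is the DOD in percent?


E_used = P * t / 60 = 703.3 * 27.9 / 60 = 327.0345 Wh
DOD = E_used / E_total * 100 = 327.0345 / 5982.5 * 100
DOD = 5.4665 %

5.4665 %


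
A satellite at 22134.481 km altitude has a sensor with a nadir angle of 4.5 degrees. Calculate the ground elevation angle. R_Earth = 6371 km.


r = R_E + alt = 28505.4810 km
Law of sines in the satellite / Earth-center / ground-point triangle:
  sin(nadir)/R_E = sin(90 + el)/r  =>  cos(el) = (r/R_E)*sin(nadir)
cos(el) = (28505.4810 / 6371.0000) * sin(4.5 deg) = 0.351046
el = arccos(0.351046) = 69.4487 deg
(Earth-central angle = 90 - nadir - el = 16.0513 deg)

69.4487 degrees


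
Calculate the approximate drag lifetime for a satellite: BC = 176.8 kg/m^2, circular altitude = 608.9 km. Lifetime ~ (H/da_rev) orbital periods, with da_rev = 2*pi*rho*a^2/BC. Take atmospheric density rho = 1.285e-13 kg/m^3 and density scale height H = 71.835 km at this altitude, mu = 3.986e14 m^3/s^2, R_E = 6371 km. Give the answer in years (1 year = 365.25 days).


a = R_E + alt = 6979.9000 km = 6.9799e+06 m
da_rev = 2*pi*rho*a^2/BC = 2*pi*1.285e-13*(6.9799e+06)^2/176.8 = 0.222484181 m per revolution
N = H/da_rev = 71835.0000 m / 0.222484181 m = 322876.8886 revolutions
P = 2*pi*sqrt(a^3/mu) = 5803.4336 s
lifetime = N*P = 322876.8886 * 5803.4336 = 1.8737946e+09 s = 21687.4374 days
years = 21687.4374 / 365.25 = 59.3770 years

59.3770 years


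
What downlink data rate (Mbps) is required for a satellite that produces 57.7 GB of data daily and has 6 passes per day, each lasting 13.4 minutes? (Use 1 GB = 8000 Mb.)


total contact time = 6 * 13.4 * 60 = 4824.0000 s
data = 57.7 GB = 461600.0000 Mb
rate = 461600.0000 / 4824.0000 = 95.6882 Mbps

95.6882 Mbps


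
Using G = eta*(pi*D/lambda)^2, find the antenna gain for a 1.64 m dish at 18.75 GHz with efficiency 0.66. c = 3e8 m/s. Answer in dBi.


lambda = c/f = 3e8 / 1.875e+10 = 0.0160 m
G = eta*(pi*D/lambda)^2 = 0.66*(pi*1.64/0.0160)^2
G = 68437.0706 (linear)
G = 10*log10(68437.0706) = 48.3529 dBi

48.3529 dBi


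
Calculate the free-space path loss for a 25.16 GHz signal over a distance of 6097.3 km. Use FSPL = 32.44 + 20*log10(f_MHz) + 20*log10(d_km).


f = 25.16 GHz = 25160.0000 MHz
d = 6097.3 km
FSPL = 32.44 + 20*log10(25160.0000) + 20*log10(6097.3)
FSPL = 32.44 + 88.0142 + 75.7028
FSPL = 196.1570 dB

196.1570 dB


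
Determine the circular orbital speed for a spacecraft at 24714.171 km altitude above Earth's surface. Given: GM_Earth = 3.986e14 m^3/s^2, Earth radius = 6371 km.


r = R_E + alt = 6371.0 + 24714.171 = 31085.1710 km = 3.1085171e+07 m
v = sqrt(mu/r) = sqrt(3.986e14 / 3.1085171e+07) = 3580.8985 m/s = 3.5809 km/s

3.5809 km/s


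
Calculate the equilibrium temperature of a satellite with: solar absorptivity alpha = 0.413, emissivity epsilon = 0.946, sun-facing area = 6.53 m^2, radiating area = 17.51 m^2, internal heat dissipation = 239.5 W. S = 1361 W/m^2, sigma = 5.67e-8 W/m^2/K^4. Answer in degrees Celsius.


Numerator = alpha*S*A_sun + Q_int = 0.413*1361*6.53 + 239.5 = 3909.9673 W
Denominator = eps*sigma*A_rad = 0.946*5.67e-8*17.51 = 9.3920488e-07 W/K^4
T^4 = 4.1630611e+09 K^4
T = 254.0114 K = -19.1386 C

-19.1386 degrees Celsius


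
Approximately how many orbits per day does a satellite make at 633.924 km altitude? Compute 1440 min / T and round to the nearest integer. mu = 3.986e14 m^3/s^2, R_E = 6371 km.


r = 7.004924e+06 m
T = 2*pi*sqrt(r^3/mu) = 5834.6709 s = 97.2445 min
revs/day = 1440 / 97.2445 = 14.8080
Rounded: 15 revolutions per day

15 revolutions per day


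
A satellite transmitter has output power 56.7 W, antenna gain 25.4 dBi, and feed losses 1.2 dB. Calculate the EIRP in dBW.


Pt = 56.7 W = 17.5358 dBW
EIRP = Pt_dBW + Gt - losses = 17.5358 + 25.4 - 1.2 = 41.7358 dBW

41.7358 dBW


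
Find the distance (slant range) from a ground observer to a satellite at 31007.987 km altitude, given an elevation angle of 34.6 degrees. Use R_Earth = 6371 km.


h = 31007.987 km, el = 34.6 deg
d = -R_E*sin(el) + sqrt((R_E*sin(el))^2 + 2*R_E*h + h^2)
d = -6371.0000*sin(0.6038839) + sqrt((6371.0000*0.5678437)^2 + 2*6371.0000*31007.987 + 31007.987^2)
d = 33391.5503 km

33391.5503 km


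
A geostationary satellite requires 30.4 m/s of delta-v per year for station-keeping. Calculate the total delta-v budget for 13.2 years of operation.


dV = rate * years = 30.4 * 13.2
dV = 401.2800 m/s

401.2800 m/s


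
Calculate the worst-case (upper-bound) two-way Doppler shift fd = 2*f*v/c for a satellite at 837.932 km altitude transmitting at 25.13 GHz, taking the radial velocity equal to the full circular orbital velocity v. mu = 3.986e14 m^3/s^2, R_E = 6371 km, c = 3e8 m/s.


r = 7.208932e+06 m
v = sqrt(mu/r) = 7435.8939 m/s (worst-case radial velocity)
f = 25.13 GHz = 2.513e+10 Hz
fd = 2*f*v/c = 2*2.513e+10*7435.8939/3.0e+08
fd = 1.2457601e+06 Hz

1.2458e+06 Hz


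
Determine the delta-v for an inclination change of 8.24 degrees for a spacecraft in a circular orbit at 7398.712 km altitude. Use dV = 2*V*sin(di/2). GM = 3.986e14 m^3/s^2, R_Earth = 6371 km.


r = 13769.7120 km = 1.3769712e+07 m
V = sqrt(mu/r) = 5380.2966 m/s
di = 8.24 deg = 0.1438151 rad
dV = 2*V*sin(di/2) = 2*5380.2966*sin(0.07190757)
dV = 773.1014 m/s = 0.7731014 km/s

0.7731 km/s


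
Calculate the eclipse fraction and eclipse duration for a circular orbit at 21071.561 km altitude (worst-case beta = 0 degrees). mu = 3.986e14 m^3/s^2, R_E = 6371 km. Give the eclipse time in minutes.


r = 27442.5610 km
T = 754.0444 min
Eclipse fraction = arcsin(R_E/r)/pi = arcsin(6371.0000/27442.5610)/pi
= arcsin(0.2321576)/pi = 0.07457852
Eclipse duration = 0.07457852 * 754.0444 = 56.2355 min

56.2355 minutes


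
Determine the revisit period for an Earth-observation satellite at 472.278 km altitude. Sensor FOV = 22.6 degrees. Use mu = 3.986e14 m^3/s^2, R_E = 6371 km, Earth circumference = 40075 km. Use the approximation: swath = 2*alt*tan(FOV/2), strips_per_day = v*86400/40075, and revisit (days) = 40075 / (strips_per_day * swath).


swath = 2*472.278*tan(0.1972222) = 188.7409 km
v = sqrt(mu/r) = 7631.9683 m/s = 7.6320 km/s
strips/day = v*86400/40075 = 7.6320*86400/40075 = 16.4542
coverage/day = strips * swath = 16.4542 * 188.7409 = 3105.5807 km
revisit = 40075 / 3105.5807 = 12.9042 days

12.9042 days


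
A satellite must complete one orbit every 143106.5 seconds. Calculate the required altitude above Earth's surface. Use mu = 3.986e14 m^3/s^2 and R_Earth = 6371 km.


T = 143106.5 s
r = (mu*T^2/(4*pi^2))^(1/3) = (3.986e14 * 143106.5^2 / (4*pi^2))^(1/3)
r = 5.9133297e+07 m = 59133.2968 km
alt = r - R_E = 59133.2968 - 6371 = 52762.2968 km

52762.2968 km


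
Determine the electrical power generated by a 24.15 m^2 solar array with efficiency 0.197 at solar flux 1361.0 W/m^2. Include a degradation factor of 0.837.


P = area * eta * S * degradation
P = 24.15 * 0.197 * 1361.0 * 0.837
P = 5419.5964 W

5419.5964 W


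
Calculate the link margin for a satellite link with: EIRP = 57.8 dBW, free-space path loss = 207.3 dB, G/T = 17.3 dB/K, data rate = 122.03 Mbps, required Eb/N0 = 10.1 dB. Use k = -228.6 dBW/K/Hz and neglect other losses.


C/N0 = EIRP - FSPL + G/T - k = 57.8 - 207.3 + 17.3 - (-228.6)
C/N0 = 96.4000 dB-Hz
R_b = 122.03 Mbps = 1.2203e+08 bps -> 10*log10(R_b) = 80.8647 dB-Hz
Eb/N0 = C/N0 - 10*log10(R_b) = 96.4000 - 80.8647 = 15.5353 dB
Margin = Eb/N0 - Eb/N0_req = 15.5353 - 10.1 = 5.4353 dB (link closes)

5.4353 dB


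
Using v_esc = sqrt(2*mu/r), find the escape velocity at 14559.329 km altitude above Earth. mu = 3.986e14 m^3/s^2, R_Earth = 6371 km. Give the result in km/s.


r = 6371.0 + 14559.329 = 20930.3290 km = 2.0930329e+07 m
v_esc = sqrt(2*mu/r) = sqrt(2*3.986e14 / 2.0930329e+07)
v_esc = 6171.5694 m/s = 6.1716 km/s

6.1716 km/s


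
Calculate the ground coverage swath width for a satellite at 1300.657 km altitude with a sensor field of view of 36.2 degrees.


FOV = 36.2 deg = 0.6318092 rad
swath = 2 * alt * tan(FOV/2) = 2 * 1300.657 * tan(0.3159046)
swath = 2 * 1300.657 * 0.3268504
swath = 850.2405 km

850.2405 km


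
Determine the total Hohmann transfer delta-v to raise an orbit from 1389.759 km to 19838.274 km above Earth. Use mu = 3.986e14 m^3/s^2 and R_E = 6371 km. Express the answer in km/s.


r1 = 7760.7590 km = 7.760759e+06 m
r2 = 26209.2740 km = 2.6209274e+07 m
dv1 = sqrt(mu/r1)*(sqrt(2*r2/(r1+r2)) - 1) = 1735.8252 m/s
dv2 = sqrt(mu/r2)*(1 - sqrt(2*r1/(r1+r2))) = 1263.6992 m/s
total dv = |dv1| + |dv2| = 1735.8252 + 1263.6992 = 2999.5244 m/s = 2.9995 km/s

2.9995 km/s


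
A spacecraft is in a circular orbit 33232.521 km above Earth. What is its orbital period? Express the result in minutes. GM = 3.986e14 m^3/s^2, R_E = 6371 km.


r = 39603.5210 km = 3.9603521e+07 m
T = 2*pi*sqrt(r^3/mu) = 2*pi*sqrt(6.2115702e+22 / 3.986e14)
T = 78435.3646 s = 1307.2561 min

1307.2561 minutes


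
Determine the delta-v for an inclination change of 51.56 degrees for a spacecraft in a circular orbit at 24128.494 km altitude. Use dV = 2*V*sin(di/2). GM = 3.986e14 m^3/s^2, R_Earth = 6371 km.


r = 30499.4940 km = 3.0499494e+07 m
V = sqrt(mu/r) = 3615.1168 m/s
di = 51.56 deg = 0.8998918 rad
dV = 2*V*sin(di/2) = 2*3615.1168*sin(0.4499459)
dV = 3144.5501 m/s = 3.1446 km/s

3.1446 km/s


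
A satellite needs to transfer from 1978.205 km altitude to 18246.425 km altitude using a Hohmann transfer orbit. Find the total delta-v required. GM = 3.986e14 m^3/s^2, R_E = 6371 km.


r1 = 8349.2050 km = 8.349205e+06 m
r2 = 24617.4250 km = 2.4617425e+07 m
dv1 = sqrt(mu/r1)*(sqrt(2*r2/(r1+r2)) - 1) = 1534.4481 m/s
dv2 = sqrt(mu/r2)*(1 - sqrt(2*r1/(r1+r2))) = 1160.0689 m/s
total dv = |dv1| + |dv2| = 1534.4481 + 1160.0689 = 2694.5170 m/s = 2.6945 km/s

2.6945 km/s


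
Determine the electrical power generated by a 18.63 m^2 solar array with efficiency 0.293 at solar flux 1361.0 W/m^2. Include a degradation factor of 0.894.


P = area * eta * S * degradation
P = 18.63 * 0.293 * 1361.0 * 0.894
P = 6641.6520 W

6641.6520 W


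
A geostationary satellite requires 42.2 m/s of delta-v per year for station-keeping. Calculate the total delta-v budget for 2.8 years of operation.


dV = rate * years = 42.2 * 2.8
dV = 118.1600 m/s

118.1600 m/s


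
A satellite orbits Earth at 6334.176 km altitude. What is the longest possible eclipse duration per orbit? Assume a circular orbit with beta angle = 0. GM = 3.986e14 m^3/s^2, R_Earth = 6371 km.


r = 12705.1760 km
T = 237.5369 min
Eclipse fraction = arcsin(R_E/r)/pi = arcsin(6371.0000/12705.1760)/pi
= arcsin(0.5014492)/pi = 0.1671996
Eclipse duration = 0.1671996 * 237.5369 = 39.7161 min

39.7161 minutes


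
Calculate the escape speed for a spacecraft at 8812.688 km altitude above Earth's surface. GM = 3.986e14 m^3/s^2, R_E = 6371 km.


r = 6371.0 + 8812.688 = 15183.6880 km = 1.5183688e+07 m
v_esc = sqrt(2*mu/r) = sqrt(2*3.986e14 / 1.5183688e+07)
v_esc = 7245.9446 m/s = 7.2459 km/s

7.2459 km/s


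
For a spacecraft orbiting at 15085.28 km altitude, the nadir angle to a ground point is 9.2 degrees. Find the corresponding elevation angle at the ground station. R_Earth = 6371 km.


r = R_E + alt = 21456.2800 km
Law of sines in the satellite / Earth-center / ground-point triangle:
  sin(nadir)/R_E = sin(90 + el)/r  =>  cos(el) = (r/R_E)*sin(nadir)
cos(el) = (21456.2800 / 6371.0000) * sin(9.2 deg) = 0.5384485
el = arccos(0.5384485) = 57.4219 deg
(Earth-central angle = 90 - nadir - el = 23.3781 deg)

57.4219 degrees


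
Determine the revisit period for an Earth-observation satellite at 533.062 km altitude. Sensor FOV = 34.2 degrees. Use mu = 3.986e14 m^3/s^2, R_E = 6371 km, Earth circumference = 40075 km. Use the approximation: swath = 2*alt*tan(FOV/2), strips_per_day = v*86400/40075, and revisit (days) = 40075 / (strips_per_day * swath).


swath = 2*533.062*tan(0.2984513) = 327.9826 km
v = sqrt(mu/r) = 7598.2977 m/s = 7.5983 km/s
strips/day = v*86400/40075 = 7.5983*86400/40075 = 16.3816
coverage/day = strips * swath = 16.3816 * 327.9826 = 5372.8817 km
revisit = 40075 / 5372.8817 = 7.4588 days

7.4588 days


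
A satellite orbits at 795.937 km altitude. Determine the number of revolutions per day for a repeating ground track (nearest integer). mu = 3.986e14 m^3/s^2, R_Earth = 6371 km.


r = 7.166937e+06 m
T = 2*pi*sqrt(r^3/mu) = 6038.2571 s = 100.6376 min
revs/day = 1440 / 100.6376 = 14.3088
Rounded: 14 revolutions per day

14 revolutions per day


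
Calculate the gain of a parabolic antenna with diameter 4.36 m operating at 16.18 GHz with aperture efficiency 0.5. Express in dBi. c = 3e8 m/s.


lambda = c/f = 3e8 / 1.618e+10 = 0.01854141 m
G = eta*(pi*D/lambda)^2 = 0.5*(pi*4.36/0.01854141)^2
G = 272870.9189 (linear)
G = 10*log10(272870.9189) = 54.3596 dBi

54.3596 dBi


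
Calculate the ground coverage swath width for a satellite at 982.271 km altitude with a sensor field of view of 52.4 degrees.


FOV = 52.4 deg = 0.9145525 rad
swath = 2 * alt * tan(FOV/2) = 2 * 982.271 * tan(0.4572763)
swath = 2 * 982.271 * 0.492061
swath = 966.6745 km

966.6745 km


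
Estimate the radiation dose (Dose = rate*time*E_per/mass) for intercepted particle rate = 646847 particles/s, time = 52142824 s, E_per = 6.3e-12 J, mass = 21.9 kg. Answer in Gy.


Total energy deposited = rate * time * E_per
  = 646847 * 52142824 * 6.3e-12 = 212.4891 J
Dose = E_total / mass = 212.4891 / 21.9
Dose = 9.7027 Gy

9.7027 Gy


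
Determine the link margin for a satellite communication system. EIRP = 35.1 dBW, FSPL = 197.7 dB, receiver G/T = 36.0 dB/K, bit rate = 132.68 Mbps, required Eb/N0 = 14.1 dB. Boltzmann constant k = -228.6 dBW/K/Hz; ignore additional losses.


C/N0 = EIRP - FSPL + G/T - k = 35.1 - 197.7 + 36.0 - (-228.6)
C/N0 = 102.0000 dB-Hz
R_b = 132.68 Mbps = 1.3268e+08 bps -> 10*log10(R_b) = 81.2281 dB-Hz
Eb/N0 = C/N0 - 10*log10(R_b) = 102.0000 - 81.2281 = 20.7719 dB
Margin = Eb/N0 - Eb/N0_req = 20.7719 - 14.1 = 6.6719 dB (link closes)

6.6719 dB


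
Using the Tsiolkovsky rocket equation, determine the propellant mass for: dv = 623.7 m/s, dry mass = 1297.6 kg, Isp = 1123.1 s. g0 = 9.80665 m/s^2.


ve = Isp * g0 = 1123.1 * 9.80665 = 11013.848615 m/s
mass ratio = exp(dv/ve) = exp(623.7/11013.848615) = 1.05826281
m_prop = m_dry * (mr - 1) = 1297.6 * (1.05826281 - 1)
m_prop = 75.6018 kg

75.6018 kg


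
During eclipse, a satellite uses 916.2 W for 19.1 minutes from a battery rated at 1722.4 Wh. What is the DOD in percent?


E_used = P * t / 60 = 916.2 * 19.1 / 60 = 291.6570 Wh
DOD = E_used / E_total * 100 = 291.6570 / 1722.4 * 100
DOD = 16.9332 %

16.9332 %


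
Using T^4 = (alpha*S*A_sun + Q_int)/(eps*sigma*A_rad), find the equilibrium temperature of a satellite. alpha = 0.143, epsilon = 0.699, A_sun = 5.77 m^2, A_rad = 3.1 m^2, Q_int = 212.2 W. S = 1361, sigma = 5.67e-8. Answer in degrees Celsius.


Numerator = alpha*S*A_sun + Q_int = 0.143*1361*5.77 + 212.2 = 1335.1747 W
Denominator = eps*sigma*A_rad = 0.699*5.67e-8*3.1 = 1.2286323e-07 W/K^4
T^4 = 1.0867163e+10 K^4
T = 322.8710 K = 49.7210 C

49.7210 degrees Celsius


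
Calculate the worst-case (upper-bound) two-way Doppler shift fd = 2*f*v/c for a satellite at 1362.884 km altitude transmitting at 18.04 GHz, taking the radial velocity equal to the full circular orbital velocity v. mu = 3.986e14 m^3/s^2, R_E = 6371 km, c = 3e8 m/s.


r = 7.733884e+06 m
v = sqrt(mu/r) = 7179.0970 m/s (worst-case radial velocity)
f = 18.04 GHz = 1.804e+10 Hz
fd = 2*f*v/c = 2*1.804e+10*7179.0970/3.0e+08
fd = 863406.0638 Hz

863406.0638 Hz


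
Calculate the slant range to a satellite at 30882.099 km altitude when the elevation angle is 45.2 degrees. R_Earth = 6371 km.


h = 30882.099 km, el = 45.2 deg
d = -R_E*sin(el) + sqrt((R_E*sin(el))^2 + 2*R_E*h + h^2)
d = -6371.0000*sin(0.7888888) + sqrt((6371.0000*0.7095707)^2 + 2*6371.0000*30882.099 + 30882.099^2)
d = 32460.9452 km

32460.9452 km


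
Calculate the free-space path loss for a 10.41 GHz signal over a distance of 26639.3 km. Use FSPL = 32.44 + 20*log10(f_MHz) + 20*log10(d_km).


f = 10.41 GHz = 10410.0000 MHz
d = 26639.3 km
FSPL = 32.44 + 20*log10(10410.0000) + 20*log10(26639.3)
FSPL = 32.44 + 80.3490 + 88.5105
FSPL = 201.2995 dB

201.2995 dB


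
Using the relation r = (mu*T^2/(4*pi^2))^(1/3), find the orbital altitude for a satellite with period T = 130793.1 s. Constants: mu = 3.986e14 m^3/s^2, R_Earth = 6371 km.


T = 130793.1 s
r = (mu*T^2/(4*pi^2))^(1/3) = (3.986e14 * 130793.1^2 / (4*pi^2))^(1/3)
r = 5.5690666e+07 m = 55690.6656 km
alt = r - R_E = 55690.6656 - 6371 = 49319.6656 km

49319.6656 km


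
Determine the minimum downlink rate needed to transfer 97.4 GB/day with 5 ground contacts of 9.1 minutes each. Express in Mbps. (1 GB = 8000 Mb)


total contact time = 5 * 9.1 * 60 = 2730.0000 s
data = 97.4 GB = 779200.0000 Mb
rate = 779200.0000 / 2730.0000 = 285.4212 Mbps

285.4212 Mbps


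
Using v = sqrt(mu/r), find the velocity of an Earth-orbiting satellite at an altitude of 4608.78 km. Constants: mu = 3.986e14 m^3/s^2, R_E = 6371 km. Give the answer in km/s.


r = R_E + alt = 6371.0 + 4608.78 = 10979.7800 km = 1.097978e+07 m
v = sqrt(mu/r) = sqrt(3.986e14 / 1.097978e+07) = 6025.2050 m/s = 6.0252 km/s

6.0252 km/s


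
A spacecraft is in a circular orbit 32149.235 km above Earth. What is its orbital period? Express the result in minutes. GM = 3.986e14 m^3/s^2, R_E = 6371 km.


r = 38520.2350 km = 3.8520235e+07 m
T = 2*pi*sqrt(r^3/mu) = 2*pi*sqrt(5.7156652e+22 / 3.986e14)
T = 75239.2769 s = 1253.9879 min

1253.9879 minutes


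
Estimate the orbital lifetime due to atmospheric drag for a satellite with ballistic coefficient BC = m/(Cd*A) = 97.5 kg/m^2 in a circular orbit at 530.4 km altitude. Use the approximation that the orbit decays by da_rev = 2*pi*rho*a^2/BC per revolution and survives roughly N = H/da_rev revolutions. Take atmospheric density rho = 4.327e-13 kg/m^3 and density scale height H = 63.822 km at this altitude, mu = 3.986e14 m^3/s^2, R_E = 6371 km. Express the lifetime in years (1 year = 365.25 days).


a = R_E + alt = 6901.4000 km = 6.9014e+06 m
da_rev = 2*pi*rho*a^2/BC = 2*pi*4.327e-13*(6.9014e+06)^2/97.5 = 1.328118 m per revolution
N = H/da_rev = 63822.0000 m / 1.328118 m = 48054.4779 revolutions
P = 2*pi*sqrt(a^3/mu) = 5705.8063 s
lifetime = N*P = 48054.4779 * 5705.8063 = 2.7418954e+08 s = 3173.4900 days
years = 3173.4900 / 365.25 = 8.6885 years

8.6885 years
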